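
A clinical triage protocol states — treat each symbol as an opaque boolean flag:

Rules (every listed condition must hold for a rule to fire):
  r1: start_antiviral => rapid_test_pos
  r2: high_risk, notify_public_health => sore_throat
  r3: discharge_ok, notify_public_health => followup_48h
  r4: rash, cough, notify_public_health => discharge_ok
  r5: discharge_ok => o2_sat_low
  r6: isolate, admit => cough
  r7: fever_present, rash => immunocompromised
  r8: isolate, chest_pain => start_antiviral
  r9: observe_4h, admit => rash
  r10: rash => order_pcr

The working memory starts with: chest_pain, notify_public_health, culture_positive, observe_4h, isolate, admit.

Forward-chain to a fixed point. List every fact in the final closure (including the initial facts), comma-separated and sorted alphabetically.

admit, chest_pain, cough, culture_positive, discharge_ok, followup_48h, isolate, notify_public_health, o2_sat_low, observe_4h, order_pcr, rapid_test_pos, rash, start_antiviral

Round 1: r6 [isolate, admit => cough]; r8 [isolate, chest_pain => start_antiviral]; r9 [observe_4h, admit => rash]. Adds cough, start_antiviral, rash.
Round 2: r1 [start_antiviral => rapid_test_pos]; r4 [rash, cough, notify_public_health => discharge_ok]; r10 [rash => order_pcr]. Adds rapid_test_pos, discharge_ok, order_pcr.
Round 3: r3 [discharge_ok, notify_public_health => followup_48h]; r5 [discharge_ok => o2_sat_low]. Adds followup_48h, o2_sat_low.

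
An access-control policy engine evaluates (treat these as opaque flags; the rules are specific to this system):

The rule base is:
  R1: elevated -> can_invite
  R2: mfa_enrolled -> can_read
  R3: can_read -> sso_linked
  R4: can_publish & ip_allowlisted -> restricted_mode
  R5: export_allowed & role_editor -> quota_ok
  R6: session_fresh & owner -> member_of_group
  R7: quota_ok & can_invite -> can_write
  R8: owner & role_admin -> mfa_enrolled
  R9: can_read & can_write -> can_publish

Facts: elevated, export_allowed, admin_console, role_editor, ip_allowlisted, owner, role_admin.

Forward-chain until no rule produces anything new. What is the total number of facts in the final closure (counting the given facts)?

15

[1] R1 [elevated -> can_invite]; R5 [export_allowed & role_editor -> quota_ok]; R8 [owner & role_admin -> mfa_enrolled]. ⇒ new: can_invite, quota_ok, mfa_enrolled.
[2] R2 [mfa_enrolled -> can_read]; R7 [quota_ok & can_invite -> can_write]. ⇒ new: can_read, can_write.
[3] R3 [can_read -> sso_linked]; R9 [can_read & can_write -> can_publish]. ⇒ new: sso_linked, can_publish.
[4] R4 [can_publish & ip_allowlisted -> restricted_mode]. ⇒ new: restricted_mode.
Closure: {admin_console, can_invite, can_publish, can_read, can_write, elevated, export_allowed, ip_allowlisted, mfa_enrolled, owner, quota_ok, restricted_mode, role_admin, role_editor, sso_linked} — 15 facts.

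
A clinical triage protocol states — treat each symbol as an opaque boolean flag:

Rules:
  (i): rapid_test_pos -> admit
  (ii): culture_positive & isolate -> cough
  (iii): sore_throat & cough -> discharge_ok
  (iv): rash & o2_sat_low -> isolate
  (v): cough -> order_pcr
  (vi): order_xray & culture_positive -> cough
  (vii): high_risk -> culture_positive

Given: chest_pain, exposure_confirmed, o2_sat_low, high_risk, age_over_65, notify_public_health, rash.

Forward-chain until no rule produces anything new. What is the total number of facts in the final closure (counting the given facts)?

11

Round 1: (iv) [rash & o2_sat_low -> isolate]; (vii) [high_risk -> culture_positive]. Adds isolate, culture_positive.
Round 2: (ii) [culture_positive & isolate -> cough]. Adds cough.
Round 3: (v) [cough -> order_pcr]. Adds order_pcr.
Closure: {age_over_65, chest_pain, cough, culture_positive, exposure_confirmed, high_risk, isolate, notify_public_health, o2_sat_low, order_pcr, rash} — 11 facts.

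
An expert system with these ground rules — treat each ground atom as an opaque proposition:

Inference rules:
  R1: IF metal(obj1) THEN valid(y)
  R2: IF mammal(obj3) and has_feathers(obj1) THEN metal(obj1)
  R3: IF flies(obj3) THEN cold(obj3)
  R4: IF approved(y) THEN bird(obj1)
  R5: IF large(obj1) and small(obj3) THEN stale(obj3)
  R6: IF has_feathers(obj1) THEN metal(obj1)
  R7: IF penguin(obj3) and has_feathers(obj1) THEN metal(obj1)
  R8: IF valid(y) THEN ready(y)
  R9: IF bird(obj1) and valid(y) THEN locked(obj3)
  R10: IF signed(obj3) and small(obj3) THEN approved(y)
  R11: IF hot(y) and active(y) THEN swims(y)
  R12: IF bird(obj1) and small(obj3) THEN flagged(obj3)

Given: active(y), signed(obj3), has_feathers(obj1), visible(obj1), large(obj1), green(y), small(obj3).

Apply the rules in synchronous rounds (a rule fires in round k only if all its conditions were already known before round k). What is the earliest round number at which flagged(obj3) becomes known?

Round 1 fires R5, R6, R10, giving stale(obj3), metal(obj1), approved(y).
Round 2 fires R1, R4, giving valid(y), bird(obj1).
Round 3 fires R8, R9, R12, giving ready(y), locked(obj3), flagged(obj3).
flagged(obj3) first appears in round 3.

3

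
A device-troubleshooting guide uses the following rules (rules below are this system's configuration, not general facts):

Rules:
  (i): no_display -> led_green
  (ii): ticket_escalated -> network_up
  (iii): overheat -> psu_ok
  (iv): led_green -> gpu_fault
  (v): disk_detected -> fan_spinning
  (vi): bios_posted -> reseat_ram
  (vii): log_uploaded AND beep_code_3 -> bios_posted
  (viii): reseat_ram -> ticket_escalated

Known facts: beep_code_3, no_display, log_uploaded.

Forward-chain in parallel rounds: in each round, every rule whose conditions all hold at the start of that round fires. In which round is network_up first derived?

4

Round 1: (i) [no_display -> led_green]; (vii) [log_uploaded AND beep_code_3 -> bios_posted]. Adds led_green, bios_posted.
Round 2: (iv) [led_green -> gpu_fault]; (vi) [bios_posted -> reseat_ram]. Adds gpu_fault, reseat_ram.
Round 3: (viii) [reseat_ram -> ticket_escalated]. Adds ticket_escalated.
Round 4: (ii) [ticket_escalated -> network_up]. Adds network_up.
network_up first appears in round 4.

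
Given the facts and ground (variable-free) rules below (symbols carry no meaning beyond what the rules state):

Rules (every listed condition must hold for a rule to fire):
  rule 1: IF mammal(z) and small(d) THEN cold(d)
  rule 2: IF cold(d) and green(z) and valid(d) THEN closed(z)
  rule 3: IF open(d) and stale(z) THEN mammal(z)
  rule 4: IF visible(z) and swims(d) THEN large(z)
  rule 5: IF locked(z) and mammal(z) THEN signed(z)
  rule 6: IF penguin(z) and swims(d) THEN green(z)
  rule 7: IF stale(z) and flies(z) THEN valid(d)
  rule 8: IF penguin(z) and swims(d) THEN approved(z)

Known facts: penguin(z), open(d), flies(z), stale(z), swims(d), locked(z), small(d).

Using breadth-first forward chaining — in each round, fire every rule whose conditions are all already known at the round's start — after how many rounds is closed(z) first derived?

Round 1 — rule 3, rule 6, rule 7, rule 8, derive mammal(z), green(z), valid(d), approved(z).
Round 2 — rule 1, rule 5, derive cold(d), signed(z).
Round 3 — rule 2, derive closed(z).
closed(z) first appears in round 3.

3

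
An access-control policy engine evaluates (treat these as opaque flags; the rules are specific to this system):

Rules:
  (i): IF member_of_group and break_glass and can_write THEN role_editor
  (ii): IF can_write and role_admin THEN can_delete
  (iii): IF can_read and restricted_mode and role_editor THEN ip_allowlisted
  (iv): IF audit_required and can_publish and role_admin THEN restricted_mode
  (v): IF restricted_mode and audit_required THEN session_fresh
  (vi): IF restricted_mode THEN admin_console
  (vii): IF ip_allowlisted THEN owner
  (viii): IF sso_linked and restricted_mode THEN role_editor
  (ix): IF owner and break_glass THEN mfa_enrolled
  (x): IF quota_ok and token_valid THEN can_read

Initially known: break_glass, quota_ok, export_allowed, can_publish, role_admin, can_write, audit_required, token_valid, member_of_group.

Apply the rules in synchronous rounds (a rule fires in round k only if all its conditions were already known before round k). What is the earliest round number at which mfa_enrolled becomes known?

4

Round 1: (i) [IF member_of_group and break_glass and can_write THEN role_editor]; (ii) [IF can_write and role_admin THEN can_delete]; (iv) [IF audit_required and can_publish and role_admin THEN restricted_mode]; (x) [IF quota_ok and token_valid THEN can_read]. Adds role_editor, can_delete, restricted_mode, can_read.
Round 2: (iii) [IF can_read and restricted_mode and role_editor THEN ip_allowlisted]; (v) [IF restricted_mode and audit_required THEN session_fresh]; (vi) [IF restricted_mode THEN admin_console]. Adds ip_allowlisted, session_fresh, admin_console.
Round 3: (vii) [IF ip_allowlisted THEN owner]. Adds owner.
Round 4: (ix) [IF owner and break_glass THEN mfa_enrolled]. Adds mfa_enrolled.
mfa_enrolled first appears in round 4.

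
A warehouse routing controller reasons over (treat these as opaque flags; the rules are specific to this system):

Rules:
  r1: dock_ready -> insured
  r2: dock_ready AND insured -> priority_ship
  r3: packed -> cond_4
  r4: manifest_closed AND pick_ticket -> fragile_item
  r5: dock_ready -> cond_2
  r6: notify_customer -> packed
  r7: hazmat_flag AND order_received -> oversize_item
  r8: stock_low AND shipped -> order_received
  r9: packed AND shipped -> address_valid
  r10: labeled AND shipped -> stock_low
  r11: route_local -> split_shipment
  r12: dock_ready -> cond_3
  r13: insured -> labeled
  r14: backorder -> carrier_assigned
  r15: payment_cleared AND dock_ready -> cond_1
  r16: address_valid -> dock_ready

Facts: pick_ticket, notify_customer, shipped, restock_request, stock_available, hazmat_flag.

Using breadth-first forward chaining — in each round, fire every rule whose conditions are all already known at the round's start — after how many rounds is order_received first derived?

[1] r6 [notify_customer -> packed]. ⇒ new: packed.
[2] r3 [packed -> cond_4]; r9 [packed AND shipped -> address_valid]. ⇒ new: cond_4, address_valid.
[3] r16 [address_valid -> dock_ready]. ⇒ new: dock_ready.
[4] r1 [dock_ready -> insured]; r5 [dock_ready -> cond_2]; r12 [dock_ready -> cond_3]. ⇒ new: insured, cond_2, cond_3.
[5] r2 [dock_ready AND insured -> priority_ship]; r13 [insured -> labeled]. ⇒ new: priority_ship, labeled.
[6] r10 [labeled AND shipped -> stock_low]. ⇒ new: stock_low.
[7] r8 [stock_low AND shipped -> order_received]. ⇒ new: order_received.
order_received first appears in round 7.

7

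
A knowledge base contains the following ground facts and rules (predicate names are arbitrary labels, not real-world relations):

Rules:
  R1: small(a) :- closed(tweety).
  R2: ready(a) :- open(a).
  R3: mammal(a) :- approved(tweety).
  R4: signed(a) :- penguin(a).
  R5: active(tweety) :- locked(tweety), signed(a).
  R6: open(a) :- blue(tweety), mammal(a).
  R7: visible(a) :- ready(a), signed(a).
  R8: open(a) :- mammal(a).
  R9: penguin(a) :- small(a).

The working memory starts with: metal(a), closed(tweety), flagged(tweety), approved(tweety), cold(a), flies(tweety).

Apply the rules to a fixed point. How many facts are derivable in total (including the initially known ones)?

13

Round 1: R1 [small(a) :- closed(tweety).]; R3 [mammal(a) :- approved(tweety).]. New: small(a), mammal(a).
Round 2: R8 [open(a) :- mammal(a).]; R9 [penguin(a) :- small(a).]. New: open(a), penguin(a).
Round 3: R2 [ready(a) :- open(a).]; R4 [signed(a) :- penguin(a).]. New: ready(a), signed(a).
Round 4: R7 [visible(a) :- ready(a), signed(a).]. New: visible(a).
Closure: {approved(tweety), closed(tweety), cold(a), flagged(tweety), flies(tweety), mammal(a), metal(a), open(a), penguin(a), ready(a), signed(a), small(a), visible(a)} — 13 facts.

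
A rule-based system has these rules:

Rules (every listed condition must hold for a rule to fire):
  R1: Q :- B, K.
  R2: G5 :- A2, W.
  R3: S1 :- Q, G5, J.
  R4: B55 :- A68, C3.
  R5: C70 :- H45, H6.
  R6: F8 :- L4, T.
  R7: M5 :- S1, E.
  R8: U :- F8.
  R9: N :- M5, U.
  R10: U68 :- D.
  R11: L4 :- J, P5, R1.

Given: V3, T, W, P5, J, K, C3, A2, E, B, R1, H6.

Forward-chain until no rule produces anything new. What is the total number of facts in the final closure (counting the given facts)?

20

Round 1 fires R1, R2, R11, giving Q, G5, L4.
Round 2 fires R3, R6, giving S1, F8.
Round 3 fires R7, R8, giving M5, U.
Round 4 fires R9, giving N.
Closure: {A2, B, C3, E, F8, G5, H6, J, K, L4, M5, N, P5, Q, R1, S1, T, U, V3, W} — 20 facts.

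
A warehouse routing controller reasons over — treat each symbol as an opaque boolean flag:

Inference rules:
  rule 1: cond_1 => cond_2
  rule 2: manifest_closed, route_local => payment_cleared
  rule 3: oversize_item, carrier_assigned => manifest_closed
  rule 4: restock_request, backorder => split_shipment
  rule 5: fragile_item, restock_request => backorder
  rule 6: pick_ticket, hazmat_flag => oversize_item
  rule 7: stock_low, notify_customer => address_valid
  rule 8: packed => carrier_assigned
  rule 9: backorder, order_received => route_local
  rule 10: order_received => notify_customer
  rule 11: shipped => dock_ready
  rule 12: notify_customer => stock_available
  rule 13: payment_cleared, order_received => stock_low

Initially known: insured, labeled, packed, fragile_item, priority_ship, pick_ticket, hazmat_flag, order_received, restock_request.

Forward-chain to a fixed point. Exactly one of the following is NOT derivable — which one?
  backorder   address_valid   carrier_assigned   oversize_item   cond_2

[1] rule 5 [fragile_item, restock_request => backorder]; rule 6 [pick_ticket, hazmat_flag => oversize_item]; rule 8 [packed => carrier_assigned]; rule 10 [order_received => notify_customer]. ⇒ new: backorder, oversize_item, carrier_assigned, notify_customer.
[2] rule 3 [oversize_item, carrier_assigned => manifest_closed]; rule 4 [restock_request, backorder => split_shipment]; rule 9 [backorder, order_received => route_local]; rule 12 [notify_customer => stock_available]. ⇒ new: manifest_closed, split_shipment, route_local, stock_available.
[3] rule 2 [manifest_closed, route_local => payment_cleared]. ⇒ new: payment_cleared.
[4] rule 13 [payment_cleared, order_received => stock_low]. ⇒ new: stock_low.
[5] rule 7 [stock_low, notify_customer => address_valid]. ⇒ new: address_valid.
Derived: carrier_assigned (round 1), address_valid (round 5), oversize_item (round 1), backorder (round 1). cond_2 never appears in any round.

cond_2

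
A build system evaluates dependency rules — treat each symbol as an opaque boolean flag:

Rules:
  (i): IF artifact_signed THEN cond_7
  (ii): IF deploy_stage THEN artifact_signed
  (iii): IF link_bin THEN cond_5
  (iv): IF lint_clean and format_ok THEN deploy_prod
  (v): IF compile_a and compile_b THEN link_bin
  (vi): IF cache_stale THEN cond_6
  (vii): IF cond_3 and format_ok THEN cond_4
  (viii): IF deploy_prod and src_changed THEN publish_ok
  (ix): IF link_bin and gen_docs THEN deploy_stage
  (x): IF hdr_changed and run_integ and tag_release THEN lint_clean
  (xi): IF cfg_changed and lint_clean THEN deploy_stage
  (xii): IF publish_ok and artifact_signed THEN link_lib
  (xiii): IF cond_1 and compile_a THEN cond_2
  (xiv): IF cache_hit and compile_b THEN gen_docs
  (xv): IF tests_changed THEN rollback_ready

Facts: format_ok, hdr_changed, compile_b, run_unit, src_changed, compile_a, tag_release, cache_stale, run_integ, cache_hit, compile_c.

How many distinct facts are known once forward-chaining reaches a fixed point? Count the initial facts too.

Round 1: (v) [IF compile_a and compile_b THEN link_bin]; (vi) [IF cache_stale THEN cond_6]; (x) [IF hdr_changed and run_integ and tag_release THEN lint_clean]; (xiv) [IF cache_hit and compile_b THEN gen_docs]. New: link_bin, cond_6, lint_clean, gen_docs.
Round 2: (iii) [IF link_bin THEN cond_5]; (iv) [IF lint_clean and format_ok THEN deploy_prod]; (ix) [IF link_bin and gen_docs THEN deploy_stage]. New: cond_5, deploy_prod, deploy_stage.
Round 3: (ii) [IF deploy_stage THEN artifact_signed]; (viii) [IF deploy_prod and src_changed THEN publish_ok]. New: artifact_signed, publish_ok.
Round 4: (i) [IF artifact_signed THEN cond_7]; (xii) [IF publish_ok and artifact_signed THEN link_lib]. New: cond_7, link_lib.
Closure: {artifact_signed, cache_hit, cache_stale, compile_a, compile_b, compile_c, cond_5, cond_6, cond_7, deploy_prod, deploy_stage, format_ok, gen_docs, hdr_changed, link_bin, link_lib, lint_clean, publish_ok, run_integ, run_unit, src_changed, tag_release} — 22 facts.

22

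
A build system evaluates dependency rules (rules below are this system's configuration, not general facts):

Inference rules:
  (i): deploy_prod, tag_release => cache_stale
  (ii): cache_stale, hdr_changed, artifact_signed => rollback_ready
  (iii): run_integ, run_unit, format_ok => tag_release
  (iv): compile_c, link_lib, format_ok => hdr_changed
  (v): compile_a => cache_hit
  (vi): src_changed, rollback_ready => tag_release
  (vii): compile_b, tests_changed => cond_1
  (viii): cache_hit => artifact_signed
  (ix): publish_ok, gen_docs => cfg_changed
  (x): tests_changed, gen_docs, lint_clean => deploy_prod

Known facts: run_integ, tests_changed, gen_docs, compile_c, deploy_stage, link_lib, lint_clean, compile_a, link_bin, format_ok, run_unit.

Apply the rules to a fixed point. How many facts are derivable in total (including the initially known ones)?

18

Round 1 fires (iii), (iv), (v), (x), giving tag_release, hdr_changed, cache_hit, deploy_prod.
Round 2 fires (i), (viii), giving cache_stale, artifact_signed.
Round 3 fires (ii), giving rollback_ready.
Closure: {artifact_signed, cache_hit, cache_stale, compile_a, compile_c, deploy_prod, deploy_stage, format_ok, gen_docs, hdr_changed, link_bin, link_lib, lint_clean, rollback_ready, run_integ, run_unit, tag_release, tests_changed} — 18 facts.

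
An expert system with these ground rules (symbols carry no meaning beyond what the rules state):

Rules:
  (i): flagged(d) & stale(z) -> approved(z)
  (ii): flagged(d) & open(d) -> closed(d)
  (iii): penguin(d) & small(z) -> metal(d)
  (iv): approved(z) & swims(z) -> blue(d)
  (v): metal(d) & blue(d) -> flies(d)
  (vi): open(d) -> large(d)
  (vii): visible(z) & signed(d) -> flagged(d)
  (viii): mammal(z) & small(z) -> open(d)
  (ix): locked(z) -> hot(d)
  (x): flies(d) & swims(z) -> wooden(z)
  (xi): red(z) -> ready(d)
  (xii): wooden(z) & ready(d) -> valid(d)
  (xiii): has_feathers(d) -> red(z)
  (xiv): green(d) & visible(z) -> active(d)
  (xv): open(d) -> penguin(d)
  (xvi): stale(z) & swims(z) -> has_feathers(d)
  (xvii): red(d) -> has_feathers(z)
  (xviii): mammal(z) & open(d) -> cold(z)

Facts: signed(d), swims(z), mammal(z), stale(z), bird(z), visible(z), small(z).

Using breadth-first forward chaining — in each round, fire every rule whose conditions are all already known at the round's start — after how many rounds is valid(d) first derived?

[1] (vii) [visible(z) & signed(d) -> flagged(d)]; (viii) [mammal(z) & small(z) -> open(d)]; (xvi) [stale(z) & swims(z) -> has_feathers(d)]. ⇒ new: flagged(d), open(d), has_feathers(d).
[2] (i) [flagged(d) & stale(z) -> approved(z)]; (ii) [flagged(d) & open(d) -> closed(d)]; (vi) [open(d) -> large(d)]; (xiii) [has_feathers(d) -> red(z)]; (xv) [open(d) -> penguin(d)]; (xviii) [mammal(z) & open(d) -> cold(z)]. ⇒ new: approved(z), closed(d), large(d), red(z), penguin(d), cold(z).
[3] (iii) [penguin(d) & small(z) -> metal(d)]; (iv) [approved(z) & swims(z) -> blue(d)]; (xi) [red(z) -> ready(d)]. ⇒ new: metal(d), blue(d), ready(d).
[4] (v) [metal(d) & blue(d) -> flies(d)]. ⇒ new: flies(d).
[5] (x) [flies(d) & swims(z) -> wooden(z)]. ⇒ new: wooden(z).
[6] (xii) [wooden(z) & ready(d) -> valid(d)]. ⇒ new: valid(d).
valid(d) first appears in round 6.

6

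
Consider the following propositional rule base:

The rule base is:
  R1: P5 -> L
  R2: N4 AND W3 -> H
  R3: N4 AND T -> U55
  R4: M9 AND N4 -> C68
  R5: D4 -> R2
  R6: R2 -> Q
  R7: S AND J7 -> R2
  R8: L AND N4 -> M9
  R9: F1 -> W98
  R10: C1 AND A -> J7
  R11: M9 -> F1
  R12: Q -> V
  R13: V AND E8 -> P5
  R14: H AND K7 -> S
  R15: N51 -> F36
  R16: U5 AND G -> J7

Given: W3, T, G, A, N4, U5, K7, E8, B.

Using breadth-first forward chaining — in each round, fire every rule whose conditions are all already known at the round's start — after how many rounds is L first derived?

Round 1 — R2, R3, R16, derive H, U55, J7.
Round 2 — R14, derive S.
Round 3 — R7, derive R2.
Round 4 — R6, derive Q.
Round 5 — R12, derive V.
Round 6 — R13, derive P5.
Round 7 — R1, derive L.
L first appears in round 7.

7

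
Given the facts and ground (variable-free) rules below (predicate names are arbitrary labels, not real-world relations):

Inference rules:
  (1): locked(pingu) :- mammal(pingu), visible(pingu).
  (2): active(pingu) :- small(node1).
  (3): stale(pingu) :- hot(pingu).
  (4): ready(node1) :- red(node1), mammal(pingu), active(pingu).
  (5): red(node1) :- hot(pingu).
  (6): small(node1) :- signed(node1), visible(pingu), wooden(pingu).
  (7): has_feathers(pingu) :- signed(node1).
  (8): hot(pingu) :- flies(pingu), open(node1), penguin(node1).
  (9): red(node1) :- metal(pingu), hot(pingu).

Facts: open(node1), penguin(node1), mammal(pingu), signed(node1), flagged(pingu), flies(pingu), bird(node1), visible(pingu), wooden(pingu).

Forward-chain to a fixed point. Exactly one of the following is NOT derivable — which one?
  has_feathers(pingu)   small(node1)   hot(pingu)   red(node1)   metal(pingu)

metal(pingu)

[1] (1) [locked(pingu) :- mammal(pingu), visible(pingu).]; (6) [small(node1) :- signed(node1), visible(pingu), wooden(pingu).]; (7) [has_feathers(pingu) :- signed(node1).]; (8) [hot(pingu) :- flies(pingu), open(node1), penguin(node1).]. ⇒ new: locked(pingu), small(node1), has_feathers(pingu), hot(pingu).
[2] (2) [active(pingu) :- small(node1).]; (3) [stale(pingu) :- hot(pingu).]; (5) [red(node1) :- hot(pingu).]. ⇒ new: active(pingu), stale(pingu), red(node1).
[3] (4) [ready(node1) :- red(node1), mammal(pingu), active(pingu).]. ⇒ new: ready(node1).
Derived: small(node1) (round 1), has_feathers(pingu) (round 1), hot(pingu) (round 1), red(node1) (round 2). metal(pingu) never appears in any round.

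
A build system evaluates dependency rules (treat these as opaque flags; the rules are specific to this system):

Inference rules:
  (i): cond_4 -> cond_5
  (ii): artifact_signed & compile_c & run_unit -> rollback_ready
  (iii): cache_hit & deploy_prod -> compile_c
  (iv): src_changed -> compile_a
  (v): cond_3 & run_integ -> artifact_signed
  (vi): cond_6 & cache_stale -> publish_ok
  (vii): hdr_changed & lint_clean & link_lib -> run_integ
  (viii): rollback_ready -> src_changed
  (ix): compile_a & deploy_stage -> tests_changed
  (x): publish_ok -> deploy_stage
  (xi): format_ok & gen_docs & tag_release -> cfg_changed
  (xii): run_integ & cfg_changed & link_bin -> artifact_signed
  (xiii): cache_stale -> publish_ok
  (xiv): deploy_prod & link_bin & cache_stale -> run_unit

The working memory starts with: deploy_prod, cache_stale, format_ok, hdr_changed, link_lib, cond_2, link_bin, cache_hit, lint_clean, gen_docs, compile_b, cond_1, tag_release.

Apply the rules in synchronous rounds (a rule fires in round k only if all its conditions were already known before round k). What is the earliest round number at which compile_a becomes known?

Round 1 fires (iii), (vii), (xi), (xiii), (xiv), giving compile_c, run_integ, cfg_changed, publish_ok, run_unit.
Round 2 fires (x), (xii), giving deploy_stage, artifact_signed.
Round 3 fires (ii), giving rollback_ready.
Round 4 fires (viii), giving src_changed.
Round 5 fires (iv), giving compile_a.
compile_a first appears in round 5.

5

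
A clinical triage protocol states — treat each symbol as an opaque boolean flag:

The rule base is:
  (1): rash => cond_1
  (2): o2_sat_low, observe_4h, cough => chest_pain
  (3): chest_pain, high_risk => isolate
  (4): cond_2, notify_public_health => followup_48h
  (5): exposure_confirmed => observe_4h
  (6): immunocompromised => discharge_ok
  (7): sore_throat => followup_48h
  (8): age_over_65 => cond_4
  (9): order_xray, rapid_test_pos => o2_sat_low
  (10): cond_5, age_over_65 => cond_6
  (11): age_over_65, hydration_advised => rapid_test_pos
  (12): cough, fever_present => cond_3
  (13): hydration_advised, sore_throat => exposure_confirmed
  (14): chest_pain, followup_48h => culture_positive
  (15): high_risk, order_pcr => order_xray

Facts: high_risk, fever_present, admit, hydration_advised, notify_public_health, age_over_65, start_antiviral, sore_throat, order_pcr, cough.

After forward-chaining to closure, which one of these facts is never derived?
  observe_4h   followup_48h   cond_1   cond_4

Round 1 fires (7), (8), (11), (12), (13), (15), giving followup_48h, cond_4, rapid_test_pos, cond_3, exposure_confirmed, order_xray.
Round 2 fires (5), (9), giving observe_4h, o2_sat_low.
Round 3 fires (2), giving chest_pain.
Round 4 fires (3), (14), giving isolate, culture_positive.
Derived: followup_48h (round 1), observe_4h (round 2), cond_4 (round 1). cond_1 never appears in any round.

cond_1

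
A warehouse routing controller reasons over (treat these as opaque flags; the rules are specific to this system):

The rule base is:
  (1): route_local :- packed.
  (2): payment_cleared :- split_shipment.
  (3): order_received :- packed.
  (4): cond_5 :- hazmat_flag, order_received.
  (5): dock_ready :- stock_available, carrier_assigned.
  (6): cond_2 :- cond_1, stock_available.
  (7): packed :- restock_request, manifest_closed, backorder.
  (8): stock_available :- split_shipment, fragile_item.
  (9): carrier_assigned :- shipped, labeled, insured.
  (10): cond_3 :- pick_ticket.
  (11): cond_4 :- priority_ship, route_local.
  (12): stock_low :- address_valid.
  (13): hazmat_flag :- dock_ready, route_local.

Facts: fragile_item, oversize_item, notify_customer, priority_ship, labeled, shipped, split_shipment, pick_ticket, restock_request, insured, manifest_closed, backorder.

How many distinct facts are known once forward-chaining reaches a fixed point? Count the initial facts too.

Round 1: (2) [payment_cleared :- split_shipment.]; (7) [packed :- restock_request, manifest_closed, backorder.]; (8) [stock_available :- split_shipment, fragile_item.]; (9) [carrier_assigned :- shipped, labeled, insured.]; (10) [cond_3 :- pick_ticket.]. Adds payment_cleared, packed, stock_available, carrier_assigned, cond_3.
Round 2: (1) [route_local :- packed.]; (3) [order_received :- packed.]; (5) [dock_ready :- stock_available, carrier_assigned.]. Adds route_local, order_received, dock_ready.
Round 3: (11) [cond_4 :- priority_ship, route_local.]; (13) [hazmat_flag :- dock_ready, route_local.]. Adds cond_4, hazmat_flag.
Round 4: (4) [cond_5 :- hazmat_flag, order_received.]. Adds cond_5.
Closure: {backorder, carrier_assigned, cond_3, cond_4, cond_5, dock_ready, fragile_item, hazmat_flag, insured, labeled, manifest_closed, notify_customer, order_received, oversize_item, packed, payment_cleared, pick_ticket, priority_ship, restock_request, route_local, shipped, split_shipment, stock_available} — 23 facts.

23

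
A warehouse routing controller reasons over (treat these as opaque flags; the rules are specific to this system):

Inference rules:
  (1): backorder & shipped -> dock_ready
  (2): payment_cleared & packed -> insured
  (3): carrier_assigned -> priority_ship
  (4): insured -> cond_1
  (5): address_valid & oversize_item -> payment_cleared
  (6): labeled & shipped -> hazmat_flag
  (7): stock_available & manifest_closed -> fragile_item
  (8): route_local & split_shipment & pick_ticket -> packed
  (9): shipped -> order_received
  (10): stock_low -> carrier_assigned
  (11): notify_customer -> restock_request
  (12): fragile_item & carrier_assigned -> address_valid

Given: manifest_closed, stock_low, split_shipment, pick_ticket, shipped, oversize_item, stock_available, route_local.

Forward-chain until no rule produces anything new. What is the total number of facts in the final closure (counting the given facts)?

Round 1 — (7), (8), (9), (10), derive fragile_item, packed, order_received, carrier_assigned.
Round 2 — (3), (12), derive priority_ship, address_valid.
Round 3 — (5), derive payment_cleared.
Round 4 — (2), derive insured.
Round 5 — (4), derive cond_1.
Closure: {address_valid, carrier_assigned, cond_1, fragile_item, insured, manifest_closed, order_received, oversize_item, packed, payment_cleared, pick_ticket, priority_ship, route_local, shipped, split_shipment, stock_available, stock_low} — 17 facts.

17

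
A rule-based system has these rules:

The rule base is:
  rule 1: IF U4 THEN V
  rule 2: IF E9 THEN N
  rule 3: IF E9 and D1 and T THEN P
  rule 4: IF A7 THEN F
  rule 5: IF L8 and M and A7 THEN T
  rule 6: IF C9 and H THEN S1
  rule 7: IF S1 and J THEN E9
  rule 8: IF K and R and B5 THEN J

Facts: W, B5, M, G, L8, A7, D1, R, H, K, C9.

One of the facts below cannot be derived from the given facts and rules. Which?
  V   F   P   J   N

Round 1: rule 4 [IF A7 THEN F]; rule 5 [IF L8 and M and A7 THEN T]; rule 6 [IF C9 and H THEN S1]; rule 8 [IF K and R and B5 THEN J]. New: F, T, S1, J.
Round 2: rule 7 [IF S1 and J THEN E9]. New: E9.
Round 3: rule 2 [IF E9 THEN N]; rule 3 [IF E9 and D1 and T THEN P]. New: N, P.
Derived: P (round 3), J (round 1), F (round 1), N (round 3). V never appears in any round.

V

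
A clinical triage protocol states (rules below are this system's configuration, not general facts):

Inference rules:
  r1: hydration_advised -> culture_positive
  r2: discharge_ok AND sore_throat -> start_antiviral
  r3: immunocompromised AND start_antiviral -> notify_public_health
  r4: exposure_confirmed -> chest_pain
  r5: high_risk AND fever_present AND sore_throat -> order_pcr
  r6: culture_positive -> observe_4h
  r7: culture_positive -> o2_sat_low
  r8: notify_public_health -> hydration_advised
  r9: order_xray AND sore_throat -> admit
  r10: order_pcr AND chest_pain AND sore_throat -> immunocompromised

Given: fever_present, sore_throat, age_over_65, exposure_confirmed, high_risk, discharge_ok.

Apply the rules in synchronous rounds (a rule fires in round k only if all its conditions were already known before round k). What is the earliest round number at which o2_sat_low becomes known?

Round 1 fires r2, r4, r5, giving start_antiviral, chest_pain, order_pcr.
Round 2 fires r10, giving immunocompromised.
Round 3 fires r3, giving notify_public_health.
Round 4 fires r8, giving hydration_advised.
Round 5 fires r1, giving culture_positive.
Round 6 fires r6, r7, giving observe_4h, o2_sat_low.
o2_sat_low first appears in round 6.

6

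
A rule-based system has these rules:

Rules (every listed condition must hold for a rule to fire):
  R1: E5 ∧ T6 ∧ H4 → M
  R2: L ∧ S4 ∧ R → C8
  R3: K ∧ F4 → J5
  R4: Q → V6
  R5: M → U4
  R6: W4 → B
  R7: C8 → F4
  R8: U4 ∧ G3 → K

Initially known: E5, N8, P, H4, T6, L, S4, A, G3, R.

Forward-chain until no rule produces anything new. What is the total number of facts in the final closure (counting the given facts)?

16

Round 1: R1 [E5 ∧ T6 ∧ H4 → M]; R2 [L ∧ S4 ∧ R → C8]. Adds M, C8.
Round 2: R5 [M → U4]; R7 [C8 → F4]. Adds U4, F4.
Round 3: R8 [U4 ∧ G3 → K]. Adds K.
Round 4: R3 [K ∧ F4 → J5]. Adds J5.
Closure: {A, C8, E5, F4, G3, H4, J5, K, L, M, N8, P, R, S4, T6, U4} — 16 facts.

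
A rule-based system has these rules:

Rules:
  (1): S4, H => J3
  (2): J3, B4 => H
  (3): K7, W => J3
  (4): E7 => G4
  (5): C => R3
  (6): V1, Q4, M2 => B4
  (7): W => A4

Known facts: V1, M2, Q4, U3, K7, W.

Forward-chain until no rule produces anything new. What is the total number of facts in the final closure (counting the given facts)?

Round 1: (3) [K7, W => J3]; (6) [V1, Q4, M2 => B4]; (7) [W => A4]. New: J3, B4, A4.
Round 2: (2) [J3, B4 => H]. New: H.
Closure: {A4, B4, H, J3, K7, M2, Q4, U3, V1, W} — 10 facts.

10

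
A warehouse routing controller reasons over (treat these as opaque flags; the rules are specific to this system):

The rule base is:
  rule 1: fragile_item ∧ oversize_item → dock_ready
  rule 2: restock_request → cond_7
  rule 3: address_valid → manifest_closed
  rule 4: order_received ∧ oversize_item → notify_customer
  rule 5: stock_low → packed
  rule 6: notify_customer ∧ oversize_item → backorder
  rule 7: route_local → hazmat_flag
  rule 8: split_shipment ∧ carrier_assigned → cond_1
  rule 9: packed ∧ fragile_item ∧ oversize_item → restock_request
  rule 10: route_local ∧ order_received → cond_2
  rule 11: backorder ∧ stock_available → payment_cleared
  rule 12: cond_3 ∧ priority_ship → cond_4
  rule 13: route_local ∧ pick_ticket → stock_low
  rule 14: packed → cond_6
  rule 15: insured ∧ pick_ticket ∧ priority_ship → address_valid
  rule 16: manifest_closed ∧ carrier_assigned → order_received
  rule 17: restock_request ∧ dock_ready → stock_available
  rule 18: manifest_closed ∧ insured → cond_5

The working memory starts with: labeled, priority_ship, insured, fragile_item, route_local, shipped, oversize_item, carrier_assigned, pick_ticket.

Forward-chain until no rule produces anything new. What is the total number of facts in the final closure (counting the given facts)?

Round 1: rule 1 [fragile_item ∧ oversize_item → dock_ready]; rule 7 [route_local → hazmat_flag]; rule 13 [route_local ∧ pick_ticket → stock_low]; rule 15 [insured ∧ pick_ticket ∧ priority_ship → address_valid]. Adds dock_ready, hazmat_flag, stock_low, address_valid.
Round 2: rule 3 [address_valid → manifest_closed]; rule 5 [stock_low → packed]. Adds manifest_closed, packed.
Round 3: rule 9 [packed ∧ fragile_item ∧ oversize_item → restock_request]; rule 14 [packed → cond_6]; rule 16 [manifest_closed ∧ carrier_assigned → order_received]; rule 18 [manifest_closed ∧ insured → cond_5]. Adds restock_request, cond_6, order_received, cond_5.
Round 4: rule 2 [restock_request → cond_7]; rule 4 [order_received ∧ oversize_item → notify_customer]; rule 10 [route_local ∧ order_received → cond_2]; rule 17 [restock_request ∧ dock_ready → stock_available]. Adds cond_7, notify_customer, cond_2, stock_available.
Round 5: rule 6 [notify_customer ∧ oversize_item → backorder]. Adds backorder.
Round 6: rule 11 [backorder ∧ stock_available → payment_cleared]. Adds payment_cleared.
Closure: {address_valid, backorder, carrier_assigned, cond_2, cond_5, cond_6, cond_7, dock_ready, fragile_item, hazmat_flag, insured, labeled, manifest_closed, notify_customer, order_received, oversize_item, packed, payment_cleared, pick_ticket, priority_ship, restock_request, route_local, shipped, stock_available, stock_low} — 25 facts.

25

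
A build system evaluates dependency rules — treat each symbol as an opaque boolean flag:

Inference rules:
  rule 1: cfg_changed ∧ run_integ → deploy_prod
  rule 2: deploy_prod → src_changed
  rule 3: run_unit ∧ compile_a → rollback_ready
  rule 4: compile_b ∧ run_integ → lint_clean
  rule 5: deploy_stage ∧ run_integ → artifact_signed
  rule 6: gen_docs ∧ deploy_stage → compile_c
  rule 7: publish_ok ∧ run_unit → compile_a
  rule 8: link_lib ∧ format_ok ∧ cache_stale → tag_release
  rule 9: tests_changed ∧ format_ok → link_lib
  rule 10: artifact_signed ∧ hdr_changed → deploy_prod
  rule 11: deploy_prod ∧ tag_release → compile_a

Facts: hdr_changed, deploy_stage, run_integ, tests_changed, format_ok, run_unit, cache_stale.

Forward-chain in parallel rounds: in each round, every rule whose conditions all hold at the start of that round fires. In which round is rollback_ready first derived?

[1] rule 5 [deploy_stage ∧ run_integ → artifact_signed]; rule 9 [tests_changed ∧ format_ok → link_lib]. ⇒ new: artifact_signed, link_lib.
[2] rule 8 [link_lib ∧ format_ok ∧ cache_stale → tag_release]; rule 10 [artifact_signed ∧ hdr_changed → deploy_prod]. ⇒ new: tag_release, deploy_prod.
[3] rule 2 [deploy_prod → src_changed]; rule 11 [deploy_prod ∧ tag_release → compile_a]. ⇒ new: src_changed, compile_a.
[4] rule 3 [run_unit ∧ compile_a → rollback_ready]. ⇒ new: rollback_ready.
rollback_ready first appears in round 4.

4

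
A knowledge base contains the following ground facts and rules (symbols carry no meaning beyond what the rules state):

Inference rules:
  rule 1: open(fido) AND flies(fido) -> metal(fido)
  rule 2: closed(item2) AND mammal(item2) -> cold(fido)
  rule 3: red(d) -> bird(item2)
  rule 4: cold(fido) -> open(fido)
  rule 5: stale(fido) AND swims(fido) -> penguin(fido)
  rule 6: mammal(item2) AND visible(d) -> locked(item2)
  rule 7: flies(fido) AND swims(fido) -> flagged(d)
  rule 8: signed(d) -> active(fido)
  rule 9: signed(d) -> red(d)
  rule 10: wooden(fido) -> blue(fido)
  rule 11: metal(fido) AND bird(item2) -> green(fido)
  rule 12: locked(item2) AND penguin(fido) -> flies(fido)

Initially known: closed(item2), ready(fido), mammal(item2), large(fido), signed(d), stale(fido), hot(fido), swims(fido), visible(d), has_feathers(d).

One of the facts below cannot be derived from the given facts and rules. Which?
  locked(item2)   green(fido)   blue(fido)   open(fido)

Round 1: rule 2 [closed(item2) AND mammal(item2) -> cold(fido)]; rule 5 [stale(fido) AND swims(fido) -> penguin(fido)]; rule 6 [mammal(item2) AND visible(d) -> locked(item2)]; rule 8 [signed(d) -> active(fido)]; rule 9 [signed(d) -> red(d)]. Adds cold(fido), penguin(fido), locked(item2), active(fido), red(d).
Round 2: rule 3 [red(d) -> bird(item2)]; rule 4 [cold(fido) -> open(fido)]; rule 12 [locked(item2) AND penguin(fido) -> flies(fido)]. Adds bird(item2), open(fido), flies(fido).
Round 3: rule 1 [open(fido) AND flies(fido) -> metal(fido)]; rule 7 [flies(fido) AND swims(fido) -> flagged(d)]. Adds metal(fido), flagged(d).
Round 4: rule 11 [metal(fido) AND bird(item2) -> green(fido)]. Adds green(fido).
Derived: locked(item2) (round 1), open(fido) (round 2), green(fido) (round 4). blue(fido) never appears in any round.

blue(fido)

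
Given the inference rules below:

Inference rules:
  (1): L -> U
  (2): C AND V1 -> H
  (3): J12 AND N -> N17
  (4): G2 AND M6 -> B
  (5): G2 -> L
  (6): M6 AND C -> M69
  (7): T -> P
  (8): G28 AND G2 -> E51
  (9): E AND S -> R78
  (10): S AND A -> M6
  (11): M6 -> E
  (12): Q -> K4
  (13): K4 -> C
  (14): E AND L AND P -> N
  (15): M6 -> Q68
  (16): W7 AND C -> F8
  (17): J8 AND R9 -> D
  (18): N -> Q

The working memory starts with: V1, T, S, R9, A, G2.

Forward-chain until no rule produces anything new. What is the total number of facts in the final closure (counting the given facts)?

Round 1 — (5), (7), (10), derive L, P, M6.
Round 2 — (1), (4), (11), (15), derive U, B, E, Q68.
Round 3 — (9), (14), derive R78, N.
Round 4 — (18), derive Q.
Round 5 — (12), derive K4.
Round 6 — (13), derive C.
Round 7 — (2), (6), derive H, M69.
Closure: {A, B, C, E, G2, H, K4, L, M6, M69, N, P, Q, Q68, R78, R9, S, T, U, V1} — 20 facts.

20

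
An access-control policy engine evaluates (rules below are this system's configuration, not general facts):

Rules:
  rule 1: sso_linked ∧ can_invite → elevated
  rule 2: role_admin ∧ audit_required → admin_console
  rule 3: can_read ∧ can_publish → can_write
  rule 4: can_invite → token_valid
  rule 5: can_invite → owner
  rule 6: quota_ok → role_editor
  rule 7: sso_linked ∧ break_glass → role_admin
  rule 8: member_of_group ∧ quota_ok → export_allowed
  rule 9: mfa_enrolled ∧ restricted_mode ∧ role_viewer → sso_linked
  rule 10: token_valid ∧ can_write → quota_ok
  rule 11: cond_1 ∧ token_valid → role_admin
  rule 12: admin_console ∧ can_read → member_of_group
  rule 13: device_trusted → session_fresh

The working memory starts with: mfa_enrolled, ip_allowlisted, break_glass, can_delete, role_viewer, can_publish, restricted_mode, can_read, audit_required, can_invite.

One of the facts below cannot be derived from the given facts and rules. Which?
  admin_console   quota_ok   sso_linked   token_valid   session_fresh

Round 1: rule 3 [can_read ∧ can_publish → can_write]; rule 4 [can_invite → token_valid]; rule 5 [can_invite → owner]; rule 9 [mfa_enrolled ∧ restricted_mode ∧ role_viewer → sso_linked]. Adds can_write, token_valid, owner, sso_linked.
Round 2: rule 1 [sso_linked ∧ can_invite → elevated]; rule 7 [sso_linked ∧ break_glass → role_admin]; rule 10 [token_valid ∧ can_write → quota_ok]. Adds elevated, role_admin, quota_ok.
Round 3: rule 2 [role_admin ∧ audit_required → admin_console]; rule 6 [quota_ok → role_editor]. Adds admin_console, role_editor.
Round 4: rule 12 [admin_console ∧ can_read → member_of_group]. Adds member_of_group.
Round 5: rule 8 [member_of_group ∧ quota_ok → export_allowed]. Adds export_allowed.
Derived: admin_console (round 3), quota_ok (round 2), sso_linked (round 1), token_valid (round 1). session_fresh never appears in any round.

session_fresh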